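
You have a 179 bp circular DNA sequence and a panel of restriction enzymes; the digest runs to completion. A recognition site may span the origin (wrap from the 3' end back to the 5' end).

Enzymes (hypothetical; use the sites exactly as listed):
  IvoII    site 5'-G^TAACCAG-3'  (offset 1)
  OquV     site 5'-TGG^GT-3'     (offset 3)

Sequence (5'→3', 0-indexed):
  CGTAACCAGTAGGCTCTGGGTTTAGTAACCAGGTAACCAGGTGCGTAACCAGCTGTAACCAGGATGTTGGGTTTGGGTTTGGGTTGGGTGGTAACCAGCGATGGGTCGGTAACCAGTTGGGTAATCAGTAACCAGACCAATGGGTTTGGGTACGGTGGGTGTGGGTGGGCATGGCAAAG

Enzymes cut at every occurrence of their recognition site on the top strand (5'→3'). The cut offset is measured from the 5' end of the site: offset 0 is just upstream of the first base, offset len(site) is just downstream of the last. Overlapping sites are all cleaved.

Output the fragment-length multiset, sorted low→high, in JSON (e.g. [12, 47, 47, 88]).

Per-enzyme occurrences:
  IvoII GTAACCAG/1: at [1, 24, 32, 44, 54, 90, 108, 127] ⇒ [2, 25, 33, 45, 55, 91, 109, 128]
  OquV TGGGT/3: at [16, 67, 73, 79, 84, 101, 117, 140, 146, 155, 161] ⇒ [19, 70, 76, 82, 87, 104, 120, 143, 149, 158, 164]

Pooled cuts: [2, 19, 25, 33, 45, 55, 70, 76, 82, 87, 91, 104, 109, 120, 128, 143, 149, 158, 164]

Fragment lengths:
  2→19: 17 bp
  19→25: 6 bp
  25→33: 8 bp
  33→45: 12 bp
  45→55: 10 bp
  55→70: 15 bp
  70→76: 6 bp
  76→82: 6 bp
  82→87: 5 bp
  87→91: 4 bp
  91→104: 13 bp
  104→109: 5 bp
  109→120: 11 bp
  120→128: 8 bp
  128→143: 15 bp
  143→149: 6 bp
  149→158: 9 bp
  158→164: 6 bp
  164→2 (wrap): 179-164+2 = 17 bp

[4,5,5,6,6,6,6,6,8,8,9,10,11,12,13,15,15,17,17]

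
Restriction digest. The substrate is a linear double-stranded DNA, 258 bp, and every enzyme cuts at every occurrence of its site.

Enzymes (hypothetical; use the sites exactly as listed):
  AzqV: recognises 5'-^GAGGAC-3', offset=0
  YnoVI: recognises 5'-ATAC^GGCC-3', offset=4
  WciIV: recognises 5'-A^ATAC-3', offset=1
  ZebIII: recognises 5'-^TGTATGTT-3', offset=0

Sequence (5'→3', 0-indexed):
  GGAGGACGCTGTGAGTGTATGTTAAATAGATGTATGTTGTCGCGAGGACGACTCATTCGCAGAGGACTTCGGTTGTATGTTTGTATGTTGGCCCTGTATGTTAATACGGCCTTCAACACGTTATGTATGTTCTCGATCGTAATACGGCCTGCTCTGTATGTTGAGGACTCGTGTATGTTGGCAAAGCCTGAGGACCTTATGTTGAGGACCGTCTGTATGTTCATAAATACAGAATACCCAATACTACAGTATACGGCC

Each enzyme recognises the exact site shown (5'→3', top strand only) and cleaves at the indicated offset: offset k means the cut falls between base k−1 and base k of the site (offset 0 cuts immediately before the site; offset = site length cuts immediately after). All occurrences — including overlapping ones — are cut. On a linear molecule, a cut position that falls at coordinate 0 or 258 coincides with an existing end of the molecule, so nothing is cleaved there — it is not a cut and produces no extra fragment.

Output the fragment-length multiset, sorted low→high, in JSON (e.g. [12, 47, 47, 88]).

Site scan:
  AzqV (GAGGAC, off=0): starts [1, 43, 61, 162, 189, 203] → cuts [1, 43, 61, 162, 189, 203]
  YnoVI (ATACGGCC, off=4): starts [103, 141, 250] → cuts [107, 145, 254]
  WciIV (AATAC, off=1): starts [102, 140, 225, 232, 239] → cuts [103, 141, 226, 233, 240]
  ZebIII (TGTATGTT, off=0): starts [15, 30, 73, 81, 94, 123, 154, 171, 213] → cuts [15, 30, 73, 81, 94, 123, 154, 171, 213]

Pooled cuts: [1, 15, 30, 43, 61, 73, 81, 94, 103, 107, 123, 141, 145, 154, 162, 171, 189, 203, 213, 226, 233, 240, 254]

Fragment lengths:
  [0,1): 1 bp
  [1,15): 14 bp
  [15,30): 15 bp
  [30,43): 13 bp
  [43,61): 18 bp
  [61,73): 12 bp
  [73,81): 8 bp
  [81,94): 13 bp
  [94,103): 9 bp
  [103,107): 4 bp
  [107,123): 16 bp
  [123,141): 18 bp
  [141,145): 4 bp
  [145,154): 9 bp
  [154,162): 8 bp
  [162,171): 9 bp
  [171,189): 18 bp
  [189,203): 14 bp
  [203,213): 10 bp
  [213,226): 13 bp
  [226,233): 7 bp
  [233,240): 7 bp
  [240,254): 14 bp
  [254,258): 4 bp

[1,4,4,4,7,7,8,8,9,9,9,10,12,13,13,13,14,14,14,15,16,18,18,18]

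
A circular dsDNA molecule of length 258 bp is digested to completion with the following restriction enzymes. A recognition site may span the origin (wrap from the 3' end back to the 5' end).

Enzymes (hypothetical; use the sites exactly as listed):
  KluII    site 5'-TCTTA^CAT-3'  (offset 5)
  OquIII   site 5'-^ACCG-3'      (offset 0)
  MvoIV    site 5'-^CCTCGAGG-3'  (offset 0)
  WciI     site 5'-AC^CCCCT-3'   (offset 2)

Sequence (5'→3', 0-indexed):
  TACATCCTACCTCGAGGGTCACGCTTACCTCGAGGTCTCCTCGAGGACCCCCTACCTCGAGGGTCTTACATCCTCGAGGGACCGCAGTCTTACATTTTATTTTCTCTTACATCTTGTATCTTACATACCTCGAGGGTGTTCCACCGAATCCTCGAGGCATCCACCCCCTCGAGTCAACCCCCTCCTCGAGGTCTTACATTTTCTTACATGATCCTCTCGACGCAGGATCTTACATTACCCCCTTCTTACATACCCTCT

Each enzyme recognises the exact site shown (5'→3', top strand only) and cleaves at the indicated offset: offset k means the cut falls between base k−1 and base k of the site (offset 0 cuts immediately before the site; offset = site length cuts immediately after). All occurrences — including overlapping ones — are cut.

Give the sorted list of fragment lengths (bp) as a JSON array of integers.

Site scan:
  KluII (TCTTACAT, off=5): starts [63, 87, 104, 118, 191, 201, 227, 243, 255] → cuts [2, 68, 92, 109, 123, 196, 206, 232, 248]
  OquIII (ACCG, off=0): starts [80, 142] → cuts [80, 142]
  MvoIV (CCTCGAGG, off=0): starts [9, 27, 38, 54, 71, 127, 149, 183] → cuts [9, 27, 38, 54, 71, 127, 149, 183]
  WciI (ACCCCCT, off=2): starts [46, 162, 176, 236] → cuts [48, 164, 178, 238]

Pooled cuts: [2, 9, 27, 38, 48, 54, 68, 71, 80, 92, 109, 123, 127, 142, 149, 164, 178, 183, 196, 206, 232, 238, 248]

Fragments:
  2→9: 7 bp
  9→27: 18 bp
  27→38: 11 bp
  38→48: 10 bp
  48→54: 6 bp
  54→68: 14 bp
  68→71: 3 bp
  71→80: 9 bp
  80→92: 12 bp
  92→109: 17 bp
  109→123: 14 bp
  123→127: 4 bp
  127→142: 15 bp
  142→149: 7 bp
  149→164: 15 bp
  164→178: 14 bp
  178→183: 5 bp
  183→196: 13 bp
  196→206: 10 bp
  206→232: 26 bp
  232→238: 6 bp
  238→248: 10 bp
  248→2 (wrap): 258-248+2 = 12 bp

[3,4,5,6,6,7,7,9,10,10,10,11,12,12,13,14,14,14,15,15,17,18,26]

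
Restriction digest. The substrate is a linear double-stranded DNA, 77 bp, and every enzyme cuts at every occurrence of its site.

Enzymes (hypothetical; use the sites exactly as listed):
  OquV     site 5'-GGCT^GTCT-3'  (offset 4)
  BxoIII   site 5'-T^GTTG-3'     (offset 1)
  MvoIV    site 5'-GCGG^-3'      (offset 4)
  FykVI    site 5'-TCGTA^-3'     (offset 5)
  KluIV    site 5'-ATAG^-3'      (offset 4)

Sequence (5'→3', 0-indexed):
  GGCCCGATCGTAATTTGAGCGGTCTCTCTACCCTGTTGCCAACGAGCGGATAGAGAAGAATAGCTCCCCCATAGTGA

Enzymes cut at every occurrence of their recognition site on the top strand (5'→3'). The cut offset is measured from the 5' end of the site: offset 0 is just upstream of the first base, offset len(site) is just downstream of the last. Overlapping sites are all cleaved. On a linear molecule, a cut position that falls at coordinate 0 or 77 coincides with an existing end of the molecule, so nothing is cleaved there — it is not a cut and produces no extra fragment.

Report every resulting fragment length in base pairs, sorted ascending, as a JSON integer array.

[3,4,10,10,11,12,12,15]

Per-enzyme occurrences:
  OquV (GGCTGTCT, off=4): no sites
  BxoIII (TGTTG, off=1): starts [33] → cuts [34]
  MvoIV (GCGG, off=4): starts [18, 45] → cuts [22, 49]
  FykVI (TCGTA, off=5): starts [7] → cuts [12]
  KluIV (ATAG, off=4): starts [49, 59, 70] → cuts [53, 63, 74]

Pooled cuts: [12, 22, 34, 49, 53, 63, 74]

Fragments:
  [0,12): 12 bp
  [12,22): 10 bp
  [22,34): 12 bp
  [34,49): 15 bp
  [49,53): 4 bp
  [53,63): 10 bp
  [63,74): 11 bp
  [74,77): 3 bp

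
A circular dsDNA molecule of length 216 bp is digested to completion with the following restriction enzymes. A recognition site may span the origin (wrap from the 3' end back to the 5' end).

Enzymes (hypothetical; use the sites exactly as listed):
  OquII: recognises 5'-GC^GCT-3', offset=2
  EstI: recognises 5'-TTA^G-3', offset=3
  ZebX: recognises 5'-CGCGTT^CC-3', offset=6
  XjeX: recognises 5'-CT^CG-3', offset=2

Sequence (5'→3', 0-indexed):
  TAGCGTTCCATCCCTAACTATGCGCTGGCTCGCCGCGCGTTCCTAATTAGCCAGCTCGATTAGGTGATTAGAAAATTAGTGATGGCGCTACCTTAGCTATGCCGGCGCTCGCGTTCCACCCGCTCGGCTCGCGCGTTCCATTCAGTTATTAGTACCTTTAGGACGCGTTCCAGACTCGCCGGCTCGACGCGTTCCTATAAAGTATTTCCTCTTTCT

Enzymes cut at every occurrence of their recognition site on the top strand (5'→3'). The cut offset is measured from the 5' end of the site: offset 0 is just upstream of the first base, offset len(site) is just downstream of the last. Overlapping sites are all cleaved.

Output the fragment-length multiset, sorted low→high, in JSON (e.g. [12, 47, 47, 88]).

Scan for sites:
  OquII (GCGCT, off=2): starts [21, 84, 104] → cuts [23, 86, 106]
  EstI (TTAG, off=3): starts [46, 59, 67, 75, 92, 148, 157, 215] → cuts [2, 49, 62, 70, 78, 95, 151, 160]
  ZebX (CGCGTTCC, off=6): starts [35, 109, 131, 163, 187] → cuts [41, 115, 137, 169, 193]
  XjeX (CTCG, off=2): starts [28, 54, 107, 122, 127, 174, 182] → cuts [30, 56, 109, 124, 129, 176, 184]

Pooled cuts: [2, 23, 30, 41, 49, 56, 62, 70, 78, 86, 95, 106, 109, 115, 124, 129, 137, 151, 160, 169, 176, 184, 193]

Fragment lengths:
  2→23: 21 bp
  23→30: 7 bp
  30→41: 11 bp
  41→49: 8 bp
  49→56: 7 bp
  56→62: 6 bp
  62→70: 8 bp
  70→78: 8 bp
  78→86: 8 bp
  86→95: 9 bp
  95→106: 11 bp
  106→109: 3 bp
  109→115: 6 bp
  115→124: 9 bp
  124→129: 5 bp
  129→137: 8 bp
  137→151: 14 bp
  151→160: 9 bp
  160→169: 9 bp
  169→176: 7 bp
  176→184: 8 bp
  184→193: 9 bp
  193→2 (wrap): 216-193+2 = 25 bp

[3,5,6,6,7,7,7,8,8,8,8,8,8,9,9,9,9,9,11,11,14,21,25]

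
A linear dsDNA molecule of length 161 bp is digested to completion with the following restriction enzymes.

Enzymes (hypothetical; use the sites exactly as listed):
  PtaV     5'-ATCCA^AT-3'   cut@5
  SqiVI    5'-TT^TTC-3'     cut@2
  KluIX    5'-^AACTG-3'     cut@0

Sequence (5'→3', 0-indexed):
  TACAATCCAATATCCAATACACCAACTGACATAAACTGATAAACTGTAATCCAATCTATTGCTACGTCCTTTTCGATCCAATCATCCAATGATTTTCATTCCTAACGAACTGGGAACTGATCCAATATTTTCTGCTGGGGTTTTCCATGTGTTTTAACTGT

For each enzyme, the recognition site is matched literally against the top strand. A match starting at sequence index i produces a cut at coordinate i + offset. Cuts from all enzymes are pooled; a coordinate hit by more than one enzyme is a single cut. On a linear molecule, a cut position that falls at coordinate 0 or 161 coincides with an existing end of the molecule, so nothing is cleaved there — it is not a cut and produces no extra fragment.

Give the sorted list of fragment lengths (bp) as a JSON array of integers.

Scan for sites:
  PtaV ATCCAAT/5: at [4, 11, 48, 75, 83, 119] ⇒ [9, 16, 53, 80, 88, 124]
  SqiVI TTTTC/2: at [69, 92, 127, 140] ⇒ [71, 94, 129, 142]
  KluIX AACTG/0: at [23, 33, 41, 107, 114, 155] ⇒ [23, 33, 41, 107, 114, 155]

All cut coordinates (distinct, sorted): [9, 16, 23, 33, 41, 53, 71, 80, 88, 94, 107, 114, 124, 129, 142, 155]

Fragment lengths:
  [0,9): 9 bp
  [9,16): 7 bp
  [16,23): 7 bp
  [23,33): 10 bp
  [33,41): 8 bp
  [41,53): 12 bp
  [53,71): 18 bp
  [71,80): 9 bp
  [80,88): 8 bp
  [88,94): 6 bp
  [94,107): 13 bp
  [107,114): 7 bp
  [114,124): 10 bp
  [124,129): 5 bp
  [129,142): 13 bp
  [142,155): 13 bp
  [155,161): 6 bp

[5,6,6,7,7,7,8,8,9,9,10,10,12,13,13,13,18]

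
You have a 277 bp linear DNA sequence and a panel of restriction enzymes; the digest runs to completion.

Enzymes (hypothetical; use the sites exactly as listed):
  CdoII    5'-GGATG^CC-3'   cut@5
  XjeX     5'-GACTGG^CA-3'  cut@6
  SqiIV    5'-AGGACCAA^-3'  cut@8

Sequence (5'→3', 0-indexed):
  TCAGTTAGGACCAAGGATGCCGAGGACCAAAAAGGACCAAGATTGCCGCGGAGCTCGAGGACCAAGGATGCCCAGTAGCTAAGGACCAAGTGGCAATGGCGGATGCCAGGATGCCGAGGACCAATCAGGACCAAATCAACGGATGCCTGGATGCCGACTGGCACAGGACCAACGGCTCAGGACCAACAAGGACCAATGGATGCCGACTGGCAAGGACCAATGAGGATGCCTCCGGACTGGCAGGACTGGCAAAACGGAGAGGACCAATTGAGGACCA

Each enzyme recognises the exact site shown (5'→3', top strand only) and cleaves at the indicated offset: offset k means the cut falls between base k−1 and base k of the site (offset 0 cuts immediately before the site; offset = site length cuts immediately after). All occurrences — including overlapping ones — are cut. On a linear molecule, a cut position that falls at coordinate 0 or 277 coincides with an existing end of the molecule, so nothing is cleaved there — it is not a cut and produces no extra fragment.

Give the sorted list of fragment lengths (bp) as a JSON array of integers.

[5,5,6,8,8,8,8,8,9,10,10,10,10,10,11,11,11,11,12,14,14,16,18,19,25]

Site scan:
  CdoII GGATGCC/5: at [14, 65, 100, 108, 140, 148, 197, 223] ⇒ [19, 70, 105, 113, 145, 153, 202, 228]
  XjeX GACTGGCA/6: at [155, 204, 234, 243] ⇒ [161, 210, 240, 249]
  SqiIV AGGACCAA/8: at [6, 22, 32, 57, 81, 116, 126, 164, 178, 188, 212, 259] ⇒ [14, 30, 40, 65, 89, 124, 134, 172, 186, 196, 220, 267]

Pooled cuts: [14, 19, 30, 40, 65, 70, 89, 105, 113, 124, 134, 145, 153, 161, 172, 186, 196, 202, 210, 220, 228, 240, 249, 267]

Fragments:
  [0,14): 14 bp
  [14,19): 5 bp
  [19,30): 11 bp
  [30,40): 10 bp
  [40,65): 25 bp
  [65,70): 5 bp
  [70,89): 19 bp
  [89,105): 16 bp
  [105,113): 8 bp
  [113,124): 11 bp
  [124,134): 10 bp
  [134,145): 11 bp
  [145,153): 8 bp
  [153,161): 8 bp
  [161,172): 11 bp
  [172,186): 14 bp
  [186,196): 10 bp
  [196,202): 6 bp
  [202,210): 8 bp
  [210,220): 10 bp
  [220,228): 8 bp
  [228,240): 12 bp
  [240,249): 9 bp
  [249,267): 18 bp
  [267,277): 10 bp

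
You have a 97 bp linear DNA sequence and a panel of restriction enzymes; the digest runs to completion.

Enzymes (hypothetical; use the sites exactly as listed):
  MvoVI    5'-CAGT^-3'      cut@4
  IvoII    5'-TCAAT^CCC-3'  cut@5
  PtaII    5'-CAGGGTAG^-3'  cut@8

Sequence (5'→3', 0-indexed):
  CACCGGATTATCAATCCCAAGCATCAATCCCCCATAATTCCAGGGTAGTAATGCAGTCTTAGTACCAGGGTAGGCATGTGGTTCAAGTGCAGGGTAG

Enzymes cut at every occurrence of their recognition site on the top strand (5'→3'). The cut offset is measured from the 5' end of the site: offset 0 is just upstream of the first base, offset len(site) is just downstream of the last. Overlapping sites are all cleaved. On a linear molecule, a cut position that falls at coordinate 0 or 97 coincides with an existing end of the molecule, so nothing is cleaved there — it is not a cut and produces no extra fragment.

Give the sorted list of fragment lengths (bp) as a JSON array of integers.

[9,13,15,16,20,24]

Per-enzyme occurrences:
  MvoVI (CAGT, off=4): starts [53] → cuts [57]
  IvoII (TCAATCCC, off=5): starts [10, 23] → cuts [15, 28]
  PtaII (CAGGGTAG, off=8): starts [40, 65, 89] → cuts [48, 73] (position 97 is a terminus of the linear molecule — no cut)

Pooled cuts: [15, 28, 48, 57, 73]

Fragment lengths:
  [0,15): 15 bp
  [15,28): 13 bp
  [28,48): 20 bp
  [48,57): 9 bp
  [57,73): 16 bp
  [73,97): 24 bp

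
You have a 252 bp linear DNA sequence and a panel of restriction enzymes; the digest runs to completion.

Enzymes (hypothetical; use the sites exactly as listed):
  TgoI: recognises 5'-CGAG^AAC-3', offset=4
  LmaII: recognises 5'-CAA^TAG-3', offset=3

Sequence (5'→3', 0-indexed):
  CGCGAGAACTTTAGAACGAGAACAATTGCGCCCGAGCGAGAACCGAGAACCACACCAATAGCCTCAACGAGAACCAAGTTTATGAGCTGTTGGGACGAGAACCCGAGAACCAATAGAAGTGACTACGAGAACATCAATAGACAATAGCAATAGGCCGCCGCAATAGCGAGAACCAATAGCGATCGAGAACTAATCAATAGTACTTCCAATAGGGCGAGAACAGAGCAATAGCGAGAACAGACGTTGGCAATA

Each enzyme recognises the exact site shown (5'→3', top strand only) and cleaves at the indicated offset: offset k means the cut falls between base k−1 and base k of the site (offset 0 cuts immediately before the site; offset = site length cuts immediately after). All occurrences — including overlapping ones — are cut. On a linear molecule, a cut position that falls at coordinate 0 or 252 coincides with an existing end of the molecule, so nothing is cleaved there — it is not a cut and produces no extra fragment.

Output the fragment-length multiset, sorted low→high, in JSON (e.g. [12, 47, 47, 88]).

[6,6,6,6,7,7,7,7,8,8,9,10,10,11,11,12,13,13,14,16,17,20,28]

Scan for sites:
  TgoI (CGAGAAC, off=4): starts [2, 16, 36, 43, 67, 95, 103, 125, 166, 183, 214, 231] → cuts [6, 20, 40, 47, 71, 99, 107, 129, 170, 187, 218, 235]
  LmaII (CAATAG, off=3): starts [55, 110, 134, 141, 147, 160, 173, 194, 206, 225] → cuts [58, 113, 137, 144, 150, 163, 176, 197, 209, 228]

Pooled cuts: [6, 20, 40, 47, 58, 71, 99, 107, 113, 129, 137, 144, 150, 163, 170, 176, 187, 197, 209, 218, 228, 235]

Fragment lengths:
  [0,6): 6 bp
  [6,20): 14 bp
  [20,40): 20 bp
  [40,47): 7 bp
  [47,58): 11 bp
  [58,71): 13 bp
  [71,99): 28 bp
  [99,107): 8 bp
  [107,113): 6 bp
  [113,129): 16 bp
  [129,137): 8 bp
  [137,144): 7 bp
  [144,150): 6 bp
  [150,163): 13 bp
  [163,170): 7 bp
  [170,176): 6 bp
  [176,187): 11 bp
  [187,197): 10 bp
  [197,209): 12 bp
  [209,218): 9 bp
  [218,228): 10 bp
  [228,235): 7 bp
  [235,252): 17 bp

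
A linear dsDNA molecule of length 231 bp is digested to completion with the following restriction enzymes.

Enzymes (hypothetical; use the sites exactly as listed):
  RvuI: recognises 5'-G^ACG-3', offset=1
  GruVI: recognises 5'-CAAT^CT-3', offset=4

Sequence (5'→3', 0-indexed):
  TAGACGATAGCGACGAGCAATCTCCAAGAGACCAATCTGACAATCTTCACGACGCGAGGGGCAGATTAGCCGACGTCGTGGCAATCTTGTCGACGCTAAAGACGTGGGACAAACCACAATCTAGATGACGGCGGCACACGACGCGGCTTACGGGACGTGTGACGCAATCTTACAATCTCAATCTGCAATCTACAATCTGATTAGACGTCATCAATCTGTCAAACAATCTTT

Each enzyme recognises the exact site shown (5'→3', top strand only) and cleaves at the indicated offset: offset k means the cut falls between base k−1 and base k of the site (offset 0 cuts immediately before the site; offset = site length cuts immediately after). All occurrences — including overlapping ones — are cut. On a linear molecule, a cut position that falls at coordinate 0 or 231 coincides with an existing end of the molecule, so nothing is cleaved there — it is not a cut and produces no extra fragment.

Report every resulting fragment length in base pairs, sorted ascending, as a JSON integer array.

Scan for sites:
  RvuI (GACG, off=1): starts [2, 11, 50, 71, 91, 100, 126, 139, 153, 160, 203] → cuts [3, 12, 51, 72, 92, 101, 127, 140, 154, 161, 204]
  GruVI (CAATCT, off=4): starts [17, 32, 40, 81, 116, 164, 172, 178, 185, 192, 211, 223] → cuts [21, 36, 44, 85, 120, 168, 176, 182, 189, 196, 215, 227]

Pooled cuts: [3, 12, 21, 36, 44, 51, 72, 85, 92, 101, 120, 127, 140, 154, 161, 168, 176, 182, 189, 196, 204, 215, 227]

Fragment lengths:
  [0,3): 3 bp
  [3,12): 9 bp
  [12,21): 9 bp
  [21,36): 15 bp
  [36,44): 8 bp
  [44,51): 7 bp
  [51,72): 21 bp
  [72,85): 13 bp
  [85,92): 7 bp
  [92,101): 9 bp
  [101,120): 19 bp
  [120,127): 7 bp
  [127,140): 13 bp
  [140,154): 14 bp
  [154,161): 7 bp
  [161,168): 7 bp
  [168,176): 8 bp
  [176,182): 6 bp
  [182,189): 7 bp
  [189,196): 7 bp
  [196,204): 8 bp
  [204,215): 11 bp
  [215,227): 12 bp
  [227,231): 4 bp

[3,4,6,7,7,7,7,7,7,7,8,8,8,9,9,9,11,12,13,13,14,15,19,21]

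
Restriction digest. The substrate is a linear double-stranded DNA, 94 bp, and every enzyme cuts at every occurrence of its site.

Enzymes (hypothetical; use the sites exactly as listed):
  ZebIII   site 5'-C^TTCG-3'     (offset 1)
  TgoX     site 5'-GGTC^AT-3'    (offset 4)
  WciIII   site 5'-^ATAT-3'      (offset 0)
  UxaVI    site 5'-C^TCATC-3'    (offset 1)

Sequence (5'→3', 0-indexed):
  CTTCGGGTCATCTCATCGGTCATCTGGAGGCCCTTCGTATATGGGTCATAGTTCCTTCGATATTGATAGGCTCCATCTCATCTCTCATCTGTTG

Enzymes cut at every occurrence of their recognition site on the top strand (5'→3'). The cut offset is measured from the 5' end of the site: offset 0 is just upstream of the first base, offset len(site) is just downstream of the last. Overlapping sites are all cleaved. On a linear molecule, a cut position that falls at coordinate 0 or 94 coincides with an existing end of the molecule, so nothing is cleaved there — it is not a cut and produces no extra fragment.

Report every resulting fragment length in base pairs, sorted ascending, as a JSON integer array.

Per-enzyme occurrences:
  ZebIII (CTTCG, off=1): starts [0, 32, 54] → cuts [1, 33, 55]
  TgoX (GGTCAT, off=4): starts [5, 17, 43] → cuts [9, 21, 47]
  WciIII (ATAT, off=0): starts [38, 59] → cuts [38, 59]
  UxaVI (CTCATC, off=1): starts [11, 76, 83] → cuts [12, 77, 84]

All cut coordinates (distinct, sorted): [1, 9, 12, 21, 33, 38, 47, 55, 59, 77, 84]

Fragment lengths:
  [0,1): 1 bp
  [1,9): 8 bp
  [9,12): 3 bp
  [12,21): 9 bp
  [21,33): 12 bp
  [33,38): 5 bp
  [38,47): 9 bp
  [47,55): 8 bp
  [55,59): 4 bp
  [59,77): 18 bp
  [77,84): 7 bp
  [84,94): 10 bp

[1,3,4,5,7,8,8,9,9,10,12,18]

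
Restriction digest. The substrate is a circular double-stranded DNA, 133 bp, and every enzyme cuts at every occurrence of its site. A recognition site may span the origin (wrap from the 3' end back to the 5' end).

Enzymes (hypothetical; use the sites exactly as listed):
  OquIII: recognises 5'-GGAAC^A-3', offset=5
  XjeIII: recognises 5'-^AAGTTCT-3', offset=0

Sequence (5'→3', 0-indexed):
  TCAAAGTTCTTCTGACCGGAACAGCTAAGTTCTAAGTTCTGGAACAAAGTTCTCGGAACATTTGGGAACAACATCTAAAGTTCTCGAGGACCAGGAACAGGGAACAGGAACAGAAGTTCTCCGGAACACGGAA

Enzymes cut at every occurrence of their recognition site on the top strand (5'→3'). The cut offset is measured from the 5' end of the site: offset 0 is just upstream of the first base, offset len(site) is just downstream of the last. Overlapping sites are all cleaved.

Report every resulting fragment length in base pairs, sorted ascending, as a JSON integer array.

[1,2,4,6,7,7,8,9,10,12,13,14,19,21]

Per-enzyme occurrences:
  OquIII GGAACA/5: at [17, 40, 54, 64, 93, 100, 106, 122] ⇒ [22, 45, 59, 69, 98, 105, 111, 127]
  XjeIII AAGTTCT/0: at [3, 26, 33, 46, 77, 113] ⇒ [3, 26, 33, 46, 77, 113]

Pooled cuts: [3, 22, 26, 33, 45, 46, 59, 69, 77, 98, 105, 111, 113, 127]

Fragments:
  3→22: 19 bp
  22→26: 4 bp
  26→33: 7 bp
  33→45: 12 bp
  45→46: 1 bp
  46→59: 13 bp
  59→69: 10 bp
  69→77: 8 bp
  77→98: 21 bp
  98→105: 7 bp
  105→111: 6 bp
  111→113: 2 bp
  113→127: 14 bp
  127→3 (wrap): 133-127+3 = 9 bp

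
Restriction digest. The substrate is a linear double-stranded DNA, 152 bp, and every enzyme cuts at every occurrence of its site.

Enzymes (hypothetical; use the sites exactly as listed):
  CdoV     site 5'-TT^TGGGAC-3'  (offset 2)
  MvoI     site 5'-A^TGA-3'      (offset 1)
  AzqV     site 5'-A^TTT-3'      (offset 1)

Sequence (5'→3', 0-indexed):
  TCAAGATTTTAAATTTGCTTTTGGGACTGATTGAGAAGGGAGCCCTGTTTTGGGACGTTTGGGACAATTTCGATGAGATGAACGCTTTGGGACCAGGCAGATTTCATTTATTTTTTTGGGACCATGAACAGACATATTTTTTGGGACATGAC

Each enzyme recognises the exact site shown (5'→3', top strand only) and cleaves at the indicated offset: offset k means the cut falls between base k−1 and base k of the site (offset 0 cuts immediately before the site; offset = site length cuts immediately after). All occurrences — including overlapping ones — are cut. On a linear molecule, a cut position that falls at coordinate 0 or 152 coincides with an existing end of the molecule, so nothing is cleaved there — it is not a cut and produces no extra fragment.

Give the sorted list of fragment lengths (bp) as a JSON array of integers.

Per-enzyme occurrences:
  CdoV (TTTGGGAC, off=2): starts [19, 48, 57, 85, 114, 139] → cuts [21, 50, 59, 87, 116, 141]
  MvoI (ATGA, off=1): starts [72, 77, 123, 147] → cuts [73, 78, 124, 148]
  AzqV (ATTT, off=1): starts [5, 12, 66, 100, 105, 109, 135] → cuts [6, 13, 67, 101, 106, 110, 136]

All cut coordinates (distinct, sorted): [6, 13, 21, 50, 59, 67, 73, 78, 87, 101, 106, 110, 116, 124, 136, 141, 148]

Fragments:
  [0,6): 6 bp
  [6,13): 7 bp
  [13,21): 8 bp
  [21,50): 29 bp
  [50,59): 9 bp
  [59,67): 8 bp
  [67,73): 6 bp
  [73,78): 5 bp
  [78,87): 9 bp
  [87,101): 14 bp
  [101,106): 5 bp
  [106,110): 4 bp
  [110,116): 6 bp
  [116,124): 8 bp
  [124,136): 12 bp
  [136,141): 5 bp
  [141,148): 7 bp
  [148,152): 4 bp

[4,4,5,5,5,6,6,6,7,7,8,8,8,9,9,12,14,29]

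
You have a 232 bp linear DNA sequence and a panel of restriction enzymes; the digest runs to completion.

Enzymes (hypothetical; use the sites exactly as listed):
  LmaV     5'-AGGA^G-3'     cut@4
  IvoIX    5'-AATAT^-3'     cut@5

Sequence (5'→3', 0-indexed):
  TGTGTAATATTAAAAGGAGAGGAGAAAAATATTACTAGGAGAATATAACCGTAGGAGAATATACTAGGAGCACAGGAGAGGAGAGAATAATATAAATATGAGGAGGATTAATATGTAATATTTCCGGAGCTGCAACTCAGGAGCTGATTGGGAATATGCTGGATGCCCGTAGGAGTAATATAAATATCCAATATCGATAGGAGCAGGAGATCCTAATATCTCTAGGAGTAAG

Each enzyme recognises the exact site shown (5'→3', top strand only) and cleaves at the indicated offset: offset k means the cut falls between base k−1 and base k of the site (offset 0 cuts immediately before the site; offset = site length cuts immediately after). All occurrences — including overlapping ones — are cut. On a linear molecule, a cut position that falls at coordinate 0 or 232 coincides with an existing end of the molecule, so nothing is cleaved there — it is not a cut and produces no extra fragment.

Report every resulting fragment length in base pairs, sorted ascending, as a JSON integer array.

[5,5,5,5,6,6,6,6,6,7,7,7,7,8,8,8,8,8,9,10,10,10,11,11,15,17,21]

Site scan:
  LmaV (AGGAG, off=4): starts [14, 19, 36, 52, 65, 73, 78, 100, 138, 170, 198, 204, 223] → cuts [18, 23, 40, 56, 69, 77, 82, 104, 142, 174, 202, 208, 227]
  IvoIX (AATAT, off=5): starts [5, 27, 41, 57, 88, 94, 109, 116, 152, 176, 182, 189, 214] → cuts [10, 32, 46, 62, 93, 99, 114, 121, 157, 181, 187, 194, 219]

Pooled cuts: [10, 18, 23, 32, 40, 46, 56, 62, 69, 77, 82, 93, 99, 104, 114, 121, 142, 157, 174, 181, 187, 194, 202, 208, 219, 227]

Fragments:
  [0,10): 10 bp
  [10,18): 8 bp
  [18,23): 5 bp
  [23,32): 9 bp
  [32,40): 8 bp
  [40,46): 6 bp
  [46,56): 10 bp
  [56,62): 6 bp
  [62,69): 7 bp
  [69,77): 8 bp
  [77,82): 5 bp
  [82,93): 11 bp
  [93,99): 6 bp
  [99,104): 5 bp
  [104,114): 10 bp
  [114,121): 7 bp
  [121,142): 21 bp
  [142,157): 15 bp
  [157,174): 17 bp
  [174,181): 7 bp
  [181,187): 6 bp
  [187,194): 7 bp
  [194,202): 8 bp
  [202,208): 6 bp
  [208,219): 11 bp
  [219,227): 8 bp
  [227,232): 5 bp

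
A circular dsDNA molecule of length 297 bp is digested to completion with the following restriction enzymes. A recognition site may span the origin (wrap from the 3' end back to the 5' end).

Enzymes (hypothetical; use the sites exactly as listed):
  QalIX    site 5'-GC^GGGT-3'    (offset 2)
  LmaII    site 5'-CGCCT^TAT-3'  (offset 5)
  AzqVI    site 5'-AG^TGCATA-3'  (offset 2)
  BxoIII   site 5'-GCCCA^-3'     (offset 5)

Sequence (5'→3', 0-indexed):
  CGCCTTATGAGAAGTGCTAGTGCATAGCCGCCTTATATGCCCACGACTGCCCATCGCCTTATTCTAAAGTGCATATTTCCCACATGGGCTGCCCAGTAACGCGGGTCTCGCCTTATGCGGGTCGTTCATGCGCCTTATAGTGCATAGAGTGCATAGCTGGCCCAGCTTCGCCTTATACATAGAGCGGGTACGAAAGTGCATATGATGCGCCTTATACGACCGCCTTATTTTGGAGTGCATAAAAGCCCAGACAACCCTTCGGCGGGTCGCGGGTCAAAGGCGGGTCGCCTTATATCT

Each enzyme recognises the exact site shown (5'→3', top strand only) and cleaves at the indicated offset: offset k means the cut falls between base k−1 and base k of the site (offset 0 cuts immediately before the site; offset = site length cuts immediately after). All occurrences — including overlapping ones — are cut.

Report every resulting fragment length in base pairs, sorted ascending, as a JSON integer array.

[5,5,6,7,7,9,9,9,10,10,10,10,11,11,11,12,12,13,13,14,14,15,15,16,17,26]

Site scan:
  QalIX GCGGGT/2: at [100, 116, 183, 261, 268, 279] ⇒ [102, 118, 185, 263, 270, 281]
  LmaII CGCCTTAT/5: at [0, 28, 54, 108, 130, 168, 207, 220, 285] ⇒ [5, 33, 59, 113, 135, 173, 212, 225, 290]
  AzqVI AGTGCATA/2: at [18, 67, 138, 147, 194, 233] ⇒ [20, 69, 140, 149, 196, 235]
  BxoIII GCCCA/5: at [38, 48, 90, 159, 244] ⇒ [43, 53, 95, 164, 249]

Pooled cuts: [5, 20, 33, 43, 53, 59, 69, 95, 102, 113, 118, 135, 140, 149, 164, 173, 185, 196, 212, 225, 235, 249, 263, 270, 281, 290]

Fragment lengths:
  5→20: 15 bp
  20→33: 13 bp
  33→43: 10 bp
  43→53: 10 bp
  53→59: 6 bp
  59→69: 10 bp
  69→95: 26 bp
  95→102: 7 bp
  102→113: 11 bp
  113→118: 5 bp
  118→135: 17 bp
  135→140: 5 bp
  140→149: 9 bp
  149→164: 15 bp
  164→173: 9 bp
  173→185: 12 bp
  185→196: 11 bp
  196→212: 16 bp
  212→225: 13 bp
  225→235: 10 bp
  235→249: 14 bp
  249→263: 14 bp
  263→270: 7 bp
  270→281: 11 bp
  281→290: 9 bp
  290→5 (wrap): 297-290+5 = 12 bp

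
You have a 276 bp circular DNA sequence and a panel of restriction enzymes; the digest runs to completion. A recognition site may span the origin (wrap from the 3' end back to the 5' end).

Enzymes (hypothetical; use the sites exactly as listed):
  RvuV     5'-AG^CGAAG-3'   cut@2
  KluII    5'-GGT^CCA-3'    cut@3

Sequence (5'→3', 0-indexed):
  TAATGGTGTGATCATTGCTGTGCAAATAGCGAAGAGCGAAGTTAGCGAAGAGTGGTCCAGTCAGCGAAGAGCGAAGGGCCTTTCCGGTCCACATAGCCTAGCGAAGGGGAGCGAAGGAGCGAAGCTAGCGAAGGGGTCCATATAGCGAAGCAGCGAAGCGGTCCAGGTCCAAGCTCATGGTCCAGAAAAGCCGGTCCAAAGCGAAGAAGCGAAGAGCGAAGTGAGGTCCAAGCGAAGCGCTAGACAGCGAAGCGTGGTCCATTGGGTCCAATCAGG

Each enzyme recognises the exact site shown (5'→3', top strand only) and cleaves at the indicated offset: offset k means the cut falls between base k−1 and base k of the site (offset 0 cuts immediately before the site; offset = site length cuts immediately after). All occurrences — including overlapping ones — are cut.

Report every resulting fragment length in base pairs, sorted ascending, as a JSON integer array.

Site scan:
  RvuV (AGCGAAG, off=2): starts [27, 34, 43, 62, 69, 99, 109, 117, 126, 143, 151, 199, 207, 214, 230, 245] → cuts [29, 36, 45, 64, 71, 101, 111, 119, 128, 145, 153, 201, 209, 216, 232, 247]
  KluII (GGTCCA, off=3): starts [53, 85, 134, 159, 165, 178, 192, 224, 255, 264] → cuts [56, 88, 137, 162, 168, 181, 195, 227, 258, 267]

Pooled cuts: [29, 36, 45, 56, 64, 71, 88, 101, 111, 119, 128, 137, 145, 153, 162, 168, 181, 195, 201, 209, 216, 227, 232, 247, 258, 267]

Fragment lengths:
  29→36: 7 bp
  36→45: 9 bp
  45→56: 11 bp
  56→64: 8 bp
  64→71: 7 bp
  71→88: 17 bp
  88→101: 13 bp
  101→111: 10 bp
  111→119: 8 bp
  119→128: 9 bp
  128→137: 9 bp
  137→145: 8 bp
  145→153: 8 bp
  153→162: 9 bp
  162→168: 6 bp
  168→181: 13 bp
  181→195: 14 bp
  195→201: 6 bp
  201→209: 8 bp
  209→216: 7 bp
  216→227: 11 bp
  227→232: 5 bp
  232→247: 15 bp
  247→258: 11 bp
  258→267: 9 bp
  267→29 (wrap): 276-267+29 = 38 bp

[5,6,6,7,7,7,8,8,8,8,8,9,9,9,9,9,10,11,11,11,13,13,14,15,17,38]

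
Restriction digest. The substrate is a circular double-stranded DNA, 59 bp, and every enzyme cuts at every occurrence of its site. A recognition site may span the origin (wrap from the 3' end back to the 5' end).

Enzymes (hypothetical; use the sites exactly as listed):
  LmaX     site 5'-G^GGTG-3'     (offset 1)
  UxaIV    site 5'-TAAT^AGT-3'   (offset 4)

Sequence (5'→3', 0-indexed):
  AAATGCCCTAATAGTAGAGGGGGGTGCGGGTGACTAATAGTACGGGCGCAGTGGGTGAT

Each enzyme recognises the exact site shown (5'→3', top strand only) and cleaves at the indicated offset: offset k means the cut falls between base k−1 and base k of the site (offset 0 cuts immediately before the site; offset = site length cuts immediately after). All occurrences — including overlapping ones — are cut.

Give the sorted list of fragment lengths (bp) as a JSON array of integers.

[6,10,10,15,18]

Site scan:
  LmaX GGGTG/1: at [21, 27, 52] ⇒ [22, 28, 53]
  UxaIV TAATAGT/4: at [8, 34] ⇒ [12, 38]

Pooled cuts: [12, 22, 28, 38, 53]

Fragments:
  12→22: 10 bp
  22→28: 6 bp
  28→38: 10 bp
  38→53: 15 bp
  53→12 (wrap): 59-53+12 = 18 bp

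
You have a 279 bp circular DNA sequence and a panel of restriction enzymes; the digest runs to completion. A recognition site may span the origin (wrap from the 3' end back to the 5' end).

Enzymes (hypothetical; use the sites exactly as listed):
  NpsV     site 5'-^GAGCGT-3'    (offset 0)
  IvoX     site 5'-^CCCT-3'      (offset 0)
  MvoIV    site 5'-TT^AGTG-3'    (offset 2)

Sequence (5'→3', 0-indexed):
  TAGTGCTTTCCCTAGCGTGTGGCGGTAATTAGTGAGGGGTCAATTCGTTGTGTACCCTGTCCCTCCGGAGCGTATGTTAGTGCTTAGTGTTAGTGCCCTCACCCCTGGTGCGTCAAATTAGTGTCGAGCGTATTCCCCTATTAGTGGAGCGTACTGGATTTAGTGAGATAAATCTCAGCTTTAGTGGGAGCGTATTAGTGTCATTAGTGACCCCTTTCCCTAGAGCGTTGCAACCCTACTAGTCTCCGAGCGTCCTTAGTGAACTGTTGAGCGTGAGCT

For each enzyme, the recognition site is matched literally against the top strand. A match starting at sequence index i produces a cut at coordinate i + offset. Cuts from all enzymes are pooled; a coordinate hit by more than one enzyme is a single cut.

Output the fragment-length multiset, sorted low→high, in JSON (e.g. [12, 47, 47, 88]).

Scan for sites:
  NpsV GAGCGT/0: at [67, 125, 146, 187, 222, 247, 268] ⇒ [67, 125, 146, 187, 222, 247, 268]
  IvoX CCCT/0: at [9, 54, 60, 95, 102, 135, 211, 217, 233] ⇒ [9, 54, 60, 95, 102, 135, 211, 217, 233]
  MvoIV TTAGTG/2: at [28, 76, 83, 89, 117, 140, 159, 180, 194, 203, 255, 278] ⇒ [1, 30, 78, 85, 91, 119, 142, 161, 182, 196, 205, 257]

All cut coordinates (distinct, sorted): [1, 9, 30, 54, 60, 67, 78, 85, 91, 95, 102, 119, 125, 135, 142, 146, 161, 182, 187, 196, 205, 211, 217, 222, 233, 247, 257, 268]

Fragment lengths:
  1→9: 8 bp
  9→30: 21 bp
  30→54: 24 bp
  54→60: 6 bp
  60→67: 7 bp
  67→78: 11 bp
  78→85: 7 bp
  85→91: 6 bp
  91→95: 4 bp
  95→102: 7 bp
  102→119: 17 bp
  119→125: 6 bp
  125→135: 10 bp
  135→142: 7 bp
  142→146: 4 bp
  146→161: 15 bp
  161→182: 21 bp
  182→187: 5 bp
  187→196: 9 bp
  196→205: 9 bp
  205→211: 6 bp
  211→217: 6 bp
  217→222: 5 bp
  222→233: 11 bp
  233→247: 14 bp
  247→257: 10 bp
  257→268: 11 bp
  268→1 (wrap): 279-268+1 = 12 bp

[4,4,5,5,6,6,6,6,6,7,7,7,7,8,9,9,10,10,11,11,11,12,14,15,17,21,21,24]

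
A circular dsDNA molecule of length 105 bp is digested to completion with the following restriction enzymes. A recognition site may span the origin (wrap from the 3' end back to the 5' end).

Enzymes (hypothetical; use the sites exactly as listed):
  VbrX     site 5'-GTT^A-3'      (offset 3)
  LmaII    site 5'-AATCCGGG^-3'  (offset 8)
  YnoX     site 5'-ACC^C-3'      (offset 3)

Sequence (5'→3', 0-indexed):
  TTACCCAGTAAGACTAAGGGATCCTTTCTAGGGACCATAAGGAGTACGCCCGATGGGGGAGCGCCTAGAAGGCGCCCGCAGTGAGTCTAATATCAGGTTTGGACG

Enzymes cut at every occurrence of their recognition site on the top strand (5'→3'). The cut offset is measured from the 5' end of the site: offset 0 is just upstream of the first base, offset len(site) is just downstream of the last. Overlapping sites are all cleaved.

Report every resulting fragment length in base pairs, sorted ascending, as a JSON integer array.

[3,102]

Scan for sites:
  VbrX GTTA/3: at [104] ⇒ [2]
  LmaII (AATCCGGG, off=8): no sites
  YnoX ACCC/3: at [2] ⇒ [5]

All cut coordinates (distinct, sorted): [2, 5]

Fragment lengths:
  2→5: 3 bp
  5→2 (wrap): 105-5+2 = 102 bp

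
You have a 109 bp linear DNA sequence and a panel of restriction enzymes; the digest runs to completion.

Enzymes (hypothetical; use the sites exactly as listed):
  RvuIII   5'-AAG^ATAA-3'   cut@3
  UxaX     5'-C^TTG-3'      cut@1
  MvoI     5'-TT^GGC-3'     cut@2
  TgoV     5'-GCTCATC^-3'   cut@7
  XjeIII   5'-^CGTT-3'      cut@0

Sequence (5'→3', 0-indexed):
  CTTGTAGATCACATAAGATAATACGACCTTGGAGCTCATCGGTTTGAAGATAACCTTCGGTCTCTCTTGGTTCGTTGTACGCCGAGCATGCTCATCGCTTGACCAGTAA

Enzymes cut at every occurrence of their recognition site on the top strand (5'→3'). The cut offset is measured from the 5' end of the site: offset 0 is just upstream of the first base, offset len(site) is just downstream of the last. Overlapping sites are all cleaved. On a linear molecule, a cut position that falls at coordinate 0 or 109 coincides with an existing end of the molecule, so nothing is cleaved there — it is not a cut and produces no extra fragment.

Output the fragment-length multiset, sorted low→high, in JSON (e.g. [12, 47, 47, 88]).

[1,2,6,9,11,11,12,16,17,24]

Per-enzyme occurrences:
  RvuIII AAGATAA/3: at [14, 46] ⇒ [17, 49]
  UxaX CTTG/1: at [0, 27, 65, 97] ⇒ [1, 28, 66, 98]
  MvoI (TTGGC, off=2): no sites
  TgoV GCTCATC/7: at [33, 89] ⇒ [40, 96]
  XjeIII CGTT/0: at [72] ⇒ [72]

All cut coordinates (distinct, sorted): [1, 17, 28, 40, 49, 66, 72, 96, 98]

Fragment lengths:
  [0,1): 1 bp
  [1,17): 16 bp
  [17,28): 11 bp
  [28,40): 12 bp
  [40,49): 9 bp
  [49,66): 17 bp
  [66,72): 6 bp
  [72,96): 24 bp
  [96,98): 2 bp
  [98,109): 11 bp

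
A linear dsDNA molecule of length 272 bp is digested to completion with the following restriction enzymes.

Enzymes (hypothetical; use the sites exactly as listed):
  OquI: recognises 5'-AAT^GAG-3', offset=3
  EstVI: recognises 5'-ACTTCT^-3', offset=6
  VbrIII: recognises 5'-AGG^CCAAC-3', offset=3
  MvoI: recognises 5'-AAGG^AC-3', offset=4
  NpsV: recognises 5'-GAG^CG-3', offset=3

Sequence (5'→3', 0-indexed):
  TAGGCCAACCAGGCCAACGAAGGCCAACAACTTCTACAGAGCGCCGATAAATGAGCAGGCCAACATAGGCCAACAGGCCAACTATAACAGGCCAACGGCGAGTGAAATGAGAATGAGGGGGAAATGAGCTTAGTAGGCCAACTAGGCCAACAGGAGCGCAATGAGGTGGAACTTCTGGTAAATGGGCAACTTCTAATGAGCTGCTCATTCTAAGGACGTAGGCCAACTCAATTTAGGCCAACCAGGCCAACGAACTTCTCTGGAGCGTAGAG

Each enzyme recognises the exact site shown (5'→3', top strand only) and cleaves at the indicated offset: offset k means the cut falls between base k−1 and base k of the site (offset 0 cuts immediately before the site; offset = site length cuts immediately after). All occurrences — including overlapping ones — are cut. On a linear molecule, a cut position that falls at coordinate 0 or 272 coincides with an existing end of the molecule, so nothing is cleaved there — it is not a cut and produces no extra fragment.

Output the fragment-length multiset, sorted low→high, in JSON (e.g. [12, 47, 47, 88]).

Site scan:
  OquI AATGAG/3: at [49, 105, 111, 122, 159, 194] ⇒ [52, 108, 114, 125, 162, 197]
  EstVI ACTTCT/6: at [29, 170, 188, 253] ⇒ [35, 176, 194, 259]
  VbrIII AGGCCAAC/3: at [1, 10, 20, 56, 66, 74, 88, 134, 143, 219, 234, 243] ⇒ [4, 13, 23, 59, 69, 77, 91, 137, 146, 222, 237, 246]
  MvoI AAGGAC/4: at [211] ⇒ [215]
  NpsV GAGCG/3: at [38, 153, 262] ⇒ [41, 156, 265]

All cut coordinates (distinct, sorted): [4, 13, 23, 35, 41, 52, 59, 69, 77, 91, 108, 114, 125, 137, 146, 156, 162, 176, 194, 197, 215, 222, 237, 246, 259, 265]

Fragment lengths:
  [0,4): 4 bp
  [4,13): 9 bp
  [13,23): 10 bp
  [23,35): 12 bp
  [35,41): 6 bp
  [41,52): 11 bp
  [52,59): 7 bp
  [59,69): 10 bp
  [69,77): 8 bp
  [77,91): 14 bp
  [91,108): 17 bp
  [108,114): 6 bp
  [114,125): 11 bp
  [125,137): 12 bp
  [137,146): 9 bp
  [146,156): 10 bp
  [156,162): 6 bp
  [162,176): 14 bp
  [176,194): 18 bp
  [194,197): 3 bp
  [197,215): 18 bp
  [215,222): 7 bp
  [222,237): 15 bp
  [237,246): 9 bp
  [246,259): 13 bp
  [259,265): 6 bp
  [265,272): 7 bp

[3,4,6,6,6,6,7,7,7,8,9,9,9,10,10,10,11,11,12,12,13,14,14,15,17,18,18]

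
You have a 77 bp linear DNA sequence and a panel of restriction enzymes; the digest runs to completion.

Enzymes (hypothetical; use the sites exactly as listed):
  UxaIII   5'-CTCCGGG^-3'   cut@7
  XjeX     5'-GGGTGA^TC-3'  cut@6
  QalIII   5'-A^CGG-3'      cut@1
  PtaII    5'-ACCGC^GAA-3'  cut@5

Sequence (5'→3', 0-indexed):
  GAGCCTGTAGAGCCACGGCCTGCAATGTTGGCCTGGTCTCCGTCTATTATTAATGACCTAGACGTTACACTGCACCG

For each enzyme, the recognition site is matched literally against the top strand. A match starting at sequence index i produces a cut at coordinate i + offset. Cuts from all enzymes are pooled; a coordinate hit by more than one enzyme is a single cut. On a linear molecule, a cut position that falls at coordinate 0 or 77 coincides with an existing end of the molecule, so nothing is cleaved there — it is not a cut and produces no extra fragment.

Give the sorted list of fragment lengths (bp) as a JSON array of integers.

[15,62]

Scan for sites:
  UxaIII (CTCCGGG, off=7): no sites
  XjeX (GGGTGATC, off=6): no sites
  QalIII (ACGG, off=1): starts [14] → cuts [15]
  PtaII (ACCGCGAA, off=5): no sites

All cut coordinates (distinct, sorted): [15]

Fragments:
  [0,15): 15 bp
  [15,77): 62 bp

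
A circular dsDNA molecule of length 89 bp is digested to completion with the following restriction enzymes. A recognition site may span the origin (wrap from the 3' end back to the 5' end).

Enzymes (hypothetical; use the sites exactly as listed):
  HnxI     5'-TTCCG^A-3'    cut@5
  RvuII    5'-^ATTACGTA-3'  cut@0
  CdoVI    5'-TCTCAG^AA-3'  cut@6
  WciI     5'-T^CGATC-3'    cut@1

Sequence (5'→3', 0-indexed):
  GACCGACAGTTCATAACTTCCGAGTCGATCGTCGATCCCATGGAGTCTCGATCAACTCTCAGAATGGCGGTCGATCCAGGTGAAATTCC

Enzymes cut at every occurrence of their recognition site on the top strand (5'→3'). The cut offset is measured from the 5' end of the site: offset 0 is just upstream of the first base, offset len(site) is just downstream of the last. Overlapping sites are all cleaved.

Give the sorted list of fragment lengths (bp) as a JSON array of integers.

[3,7,9,14,16,19,21]

Per-enzyme occurrences:
  HnxI (TTCCGA, off=5): starts [17, 85] → cuts [1, 22]
  RvuII (ATTACGTA, off=0): no sites
  CdoVI (TCTCAGAA, off=6): starts [56] → cuts [62]
  WciI (TCGATC, off=1): starts [24, 31, 47, 70] → cuts [25, 32, 48, 71]

All cut coordinates (distinct, sorted): [1, 22, 25, 32, 48, 62, 71]

Fragments:
  1→22: 21 bp
  22→25: 3 bp
  25→32: 7 bp
  32→48: 16 bp
  48→62: 14 bp
  62→71: 9 bp
  71→1 (wrap): 89-71+1 = 19 bp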